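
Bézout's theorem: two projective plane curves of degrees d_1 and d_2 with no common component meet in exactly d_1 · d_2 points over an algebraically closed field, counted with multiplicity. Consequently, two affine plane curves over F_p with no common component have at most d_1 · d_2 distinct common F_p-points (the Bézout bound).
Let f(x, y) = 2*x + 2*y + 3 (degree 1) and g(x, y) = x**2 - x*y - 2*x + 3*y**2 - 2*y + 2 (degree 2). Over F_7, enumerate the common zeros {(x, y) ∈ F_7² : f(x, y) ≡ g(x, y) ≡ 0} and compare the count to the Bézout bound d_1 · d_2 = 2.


Common zeros: ∅; count = 0; Bézout bound = 2.

deg(f) = 1, deg(g) = 2, so Bézout bound = 2.
Scan x ∈ F_7. For each x, list the y ∈ F_7 with f(x, y) ≡ 0 and those with g(x, y) ≡ 0 (mod 7); the common zeros in that column are the intersection.
  x = 0: f ≡ 0 at y ∈ {2}; g ≡ 0 at y ∈ {4, 6}; common: ∅.
  x = 1: f ≡ 0 at y ∈ {1}; g ≡ 0 at y ∈ {2, 6}; common: ∅.
  x = 2: f ≡ 0 at y ∈ {0}; g ≡ 0 at y ∈ ∅; common: ∅.
  x = 3: f ≡ 0 at y ∈ {6}; g ≡ 0 at y ∈ {2}; common: ∅.
  x = 4: f ≡ 0 at y ∈ {5}; g ≡ 0 at y ∈ {1}; common: ∅.
  x = 5: f ≡ 0 at y ∈ {4}; g ≡ 0 at y ∈ ∅; common: ∅.
  x = 6: f ≡ 0 at y ∈ {3}; g ≡ 0 at y ∈ {1, 4}; common: ∅.
Collecting: common zeros = ∅, so the count is 0.
Comparison with the Bézout bound: 0 ≤ 2 = deg(f)·deg(g), as expected for curves with no common component (the affine F_7-count falls short of the bound because intersections may lie at infinity, over extension fields, or carry multiplicity).


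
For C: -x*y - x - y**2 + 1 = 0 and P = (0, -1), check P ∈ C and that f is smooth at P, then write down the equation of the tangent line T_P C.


Tangent line at P: 2*y + 2 = 0.

Step 1: f(0, -1) = 0, so P lies on C.
Step 2: partial derivatives
  f_x(x, y) = -y - 1, f_y(x, y) = -x - 2*y.
  f_x(P) = 0, f_y(P) = 2 (gradient nonzero, so P is smooth).
Step 3: tangent line at P: 0·(x − 0) + 2·(y − -1) = 0.
Expanding: 2*y + 2 = 0.


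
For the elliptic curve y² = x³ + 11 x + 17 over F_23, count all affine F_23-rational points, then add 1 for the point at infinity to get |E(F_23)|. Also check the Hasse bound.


Affine points = {(1, 11), (1, 12), (2, 1), (2, 22), (3, 10), (3, 13), (5, 6), (5, 17), (6, 0), (7, 0), (10, 0), (19, 1), (19, 22), (20, 7), (20, 16)}; affine count = 15; |E(F_23)| = 16.

Discriminant check: Δ ∝ 4a³ + 27b² = 4·11³ + 27·17² = 4·1331 + 27·289 ≡ 17 (mod 23). Nonzero ⇒ E is nonsingular.
For each x ∈ F_23, compute rhs = x³ + 11·x + 17 mod 23, then count y ∈ F_23 with y² ≡ rhs.
  x = 0: rhs = 17, matching y values: none (0 points).
  x = 1: rhs = 6, matching y values: 11, 12 (2 points).
  x = 2: rhs = 1, matching y values: 1, 22 (2 points).
  x = 3: rhs = 8, matching y values: 10, 13 (2 points).
  x = 4: rhs = 10, matching y values: none (0 points).
  x = 5: rhs = 13, matching y values: 6, 17 (2 points).
  x = 6: rhs = 0, matching y values: 0 (1 points).
  x = 7: rhs = 0, matching y values: 0 (1 points).
  x = 8: rhs = 19, matching y values: none (0 points).
  x = 9: rhs = 17, matching y values: none (0 points).
  x = 10: rhs = 0, matching y values: 0 (1 points).
  x = 11: rhs = 20, matching y values: none (0 points).
  x = 12: rhs = 14, matching y values: none (0 points).
  x = 13: rhs = 11, matching y values: none (0 points).
  x = 14: rhs = 17, matching y values: none (0 points).
  x = 15: rhs = 15, matching y values: none (0 points).
  x = 16: rhs = 11, matching y values: none (0 points).
  x = 17: rhs = 11, matching y values: none (0 points).
  x = 18: rhs = 21, matching y values: none (0 points).
  x = 19: rhs = 1, matching y values: 1, 22 (2 points).
  x = 20: rhs = 3, matching y values: 7, 16 (2 points).
  x = 21: rhs = 10, matching y values: none (0 points).
  x = 22: rhs = 5, matching y values: none (0 points).
Total affine count: 15.
Full point count |E(F_23)| = 15 + 1 = 16.
Hasse bound: |16 − (23+1)| = |-8| = 8 ≤ 2√23 ≈ 9.5917 ✓.


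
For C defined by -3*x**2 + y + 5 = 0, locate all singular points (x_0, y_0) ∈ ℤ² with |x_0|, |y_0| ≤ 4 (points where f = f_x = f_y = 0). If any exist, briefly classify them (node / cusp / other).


No singular points in the scanned grid; C is smooth there.

Compute partial derivatives:
  f_x = -6*x.
  f_y = 1.
f_y = 1 is a nonzero constant, so f_y never vanishes: no point (x, y) can satisfy f = f_x = f_y = 0. In particular no (x, y) ∈ {−4, ..., 4}² is singular; the curve is smooth.


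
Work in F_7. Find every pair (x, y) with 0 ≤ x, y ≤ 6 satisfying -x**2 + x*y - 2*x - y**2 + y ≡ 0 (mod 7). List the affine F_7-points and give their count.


Affine F_7-points: {(0, 0), (0, 1), (5, 0), (5, 6), (6, 1), (6, 6)}; count = 6.

For each of the 49 pairs (x, y) ∈ F_7², evaluate f(x, y) mod 7. Record the zeros.
  x = 0: [0↦0, 1↦0, 2↦5, 3↦1, 4↦2, 5↦1, 6↦5]  zeros at y ∈ {0, 1}
  x = 1: [0↦4, 1↦5, 2↦4, 3↦1, 4↦3, 5↦3, 6↦1]  zeros at y ∈ ∅
  x = 2: [0↦6, 1↦1, 2↦1, 3↦6, 4↦2, 5↦3, 6↦2]  zeros at y ∈ ∅
  x = 3: [0↦6, 1↦2, 2↦3, 3↦2, 4↦6, 5↦1, 6↦1]  zeros at y ∈ ∅
  x = 4: [0↦4, 1↦1, 2↦3, 3↦3, 4↦1, 5↦4, 6↦5]  zeros at y ∈ ∅
  x = 5: [0↦0, 1↦5, 2↦1, 3↦2, 4↦1, 5↦5, 6↦0]  zeros at y ∈ {0, 6}
  x = 6: [0↦1, 1↦0, 2↦4, 3↦6, 4↦6, 5↦4, 6↦0]  zeros at y ∈ {1, 6}
Collecting zeros: affine points = {(0, 0), (0, 1), (5, 0), (5, 6), (6, 1), (6, 6)}.
Total count |C(F_7)_aff| = 6.


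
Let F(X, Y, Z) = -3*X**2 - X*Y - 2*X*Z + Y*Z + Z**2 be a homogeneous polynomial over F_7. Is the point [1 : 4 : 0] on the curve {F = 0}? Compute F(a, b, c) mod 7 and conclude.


F(1,4,0) ≡ 0 (mod 7); P is on the curve.

Evaluate F(1, 4, 0) term-by-term (mod 7).
  -3*X**2 ↦ -3·1·1·1 = -3
  -X*Y ↦ -1·1·4·1 = -4
  -2*X*Z ↦ -2·1·1·0 = 0
  Y*Z ↦ 1·1·4·0 = 0
  Z**2 ↦ 1·1·1·0 = 0
Sum: F(1, 4, 0) = (-3) + (-4) + (0) + (0) + (0) = -7.
Reducing mod 7: -7 ≡ 0 (mod 7).
Since F(a, b, c) ≡ 0 (mod 7), P lies on the curve.


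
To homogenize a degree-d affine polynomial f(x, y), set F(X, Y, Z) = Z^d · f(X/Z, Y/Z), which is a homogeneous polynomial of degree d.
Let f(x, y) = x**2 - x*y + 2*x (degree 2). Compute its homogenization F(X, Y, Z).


F(X, Y, Z) = X**2 - X*Y + 2*X*Z

deg(f) = 2.
Substitute x = X/Z, y = Y/Z into f, then multiply by Z^2.
  monomial 1·x^2·y^0 ↦ 1·X^2·Y^0·Z^0.
  monomial -1·x^1·y^1 ↦ -1·X^1·Y^1·Z^0.
  monomial 2·x^1·y^0 ↦ 2·X^1·Y^0·Z^1.
Collecting: F(X, Y, Z) = X**2 - X*Y + 2*X*Z.


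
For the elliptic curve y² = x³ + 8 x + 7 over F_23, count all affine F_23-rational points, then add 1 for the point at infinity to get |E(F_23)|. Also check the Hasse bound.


Affine points = {(1, 4), (1, 19), (2, 10), (2, 13), (3, 9), (3, 14), (6, 8), (6, 15), (8, 10), (8, 13), (9, 7), (9, 16), (10, 11), (10, 12), (11, 0), (13, 10), (13, 13), (15, 11), (15, 12), (18, 7), (18, 16), (19, 7), (19, 16), (20, 5), (20, 18), (21, 11), (21, 12)}; affine count = 27; |E(F_23)| = 28.

Discriminant check: Δ ∝ 4a³ + 27b² = 4·8³ + 27·7² = 4·512 + 27·49 ≡ 13 (mod 23). Nonzero ⇒ E is nonsingular.
For each x ∈ F_23, compute rhs = x³ + 8·x + 7 mod 23, then count y ∈ F_23 with y² ≡ rhs.
  x = 0: rhs = 7, matching y values: none (0 points).
  x = 1: rhs = 16, matching y values: 4, 19 (2 points).
  x = 2: rhs = 8, matching y values: 10, 13 (2 points).
  x = 3: rhs = 12, matching y values: 9, 14 (2 points).
  x = 4: rhs = 11, matching y values: none (0 points).
  x = 5: rhs = 11, matching y values: none (0 points).
  x = 6: rhs = 18, matching y values: 8, 15 (2 points).
  x = 7: rhs = 15, matching y values: none (0 points).
  x = 8: rhs = 8, matching y values: 10, 13 (2 points).
  x = 9: rhs = 3, matching y values: 7, 16 (2 points).
  x = 10: rhs = 6, matching y values: 11, 12 (2 points).
  x = 11: rhs = 0, matching y values: 0 (1 points).
  x = 12: rhs = 14, matching y values: none (0 points).
  x = 13: rhs = 8, matching y values: 10, 13 (2 points).
  x = 14: rhs = 11, matching y values: none (0 points).
  x = 15: rhs = 6, matching y values: 11, 12 (2 points).
  x = 16: rhs = 22, matching y values: none (0 points).
  x = 17: rhs = 19, matching y values: none (0 points).
  x = 18: rhs = 3, matching y values: 7, 16 (2 points).
  x = 19: rhs = 3, matching y values: 7, 16 (2 points).
  x = 20: rhs = 2, matching y values: 5, 18 (2 points).
  x = 21: rhs = 6, matching y values: 11, 12 (2 points).
  x = 22: rhs = 21, matching y values: none (0 points).
Total affine count: 27.
Full point count |E(F_23)| = 27 + 1 = 28.
Hasse bound: |28 − (23+1)| = |4| = 4 ≤ 2√23 ≈ 9.5917 ✓.


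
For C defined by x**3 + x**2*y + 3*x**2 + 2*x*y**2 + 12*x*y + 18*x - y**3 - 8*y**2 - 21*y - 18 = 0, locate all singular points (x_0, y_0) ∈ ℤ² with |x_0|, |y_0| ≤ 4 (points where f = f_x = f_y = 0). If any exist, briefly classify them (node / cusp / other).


Singular points: {(0, -3)}; classification: cusp.

Compute partial derivatives:
  f_x = 3*x**2 + 2*x*y + 6*x + 2*y**2 + 12*y + 18.
  f_y = x**2 + 4*x*y + 12*x - 3*y**2 - 16*y - 21.
Scan x_0 ∈ {−4, ..., 4}. For each x_0, f_y(x_0, y) is a polynomial in y; find its integer roots y ∈ {−4, ..., 4}, then test f_x and f at those candidates.
  x = -4: f_y(-4, y) = -3*y**2 - 32*y - 53; no integer root y with |y| ≤ 4.
  x = -3: f_y(-3, y) = -3*y**2 - 28*y - 48; no integer root y with |y| ≤ 4.
  x = -2: f_y(-2, y) = -3*y**2 - 24*y - 41; no integer root y with |y| ≤ 4.
  x = -1: f_y(-1, y) = -3*y**2 - 20*y - 32; vanishes at y ∈ {-4}. (-1, -4): f_x = 7 ≠ 0.
  x = 0: f_y(0, y) = -3*y**2 - 16*y - 21; vanishes at y ∈ {-3}. (0, -3): f_x = 0, f = 0 — SINGULAR.
  x = 1: f_y(1, y) = -3*y**2 - 12*y - 8; no integer root y with |y| ≤ 4.
  x = 2: f_y(2, y) = -3*y**2 - 8*y + 7; no integer root y with |y| ≤ 4.
  x = 3: f_y(3, y) = -3*y**2 - 4*y + 24; no integer root y with |y| ≤ 4.
  x = 4: f_y(4, y) = 43 - 3*y**2; no integer root y with |y| ≤ 4.
Only singular point on the grid: (0, -3).
Classify: substitute x = 0 + u, y = -3 + v and expand: f = u**3 + u**2*v + 2*u*v**2 - v**3 + v**2.
No constant or linear terms (consistent with a singular point). Quadratic part: v**2. Cubic part: u**3 + u**2*v + 2*u*v**2 - v**3.
The quadratic part v**2 is a perfect square, so there is a single (double) tangent line v = 0, i.e. y = -3. Restricting the cubic part to that line (v = 0) leaves u**3 ≠ 0, so f is not divisible by v and the branch is v² ≈ -u**3 to lowest order — this is a cusp.
Classification: cusp.


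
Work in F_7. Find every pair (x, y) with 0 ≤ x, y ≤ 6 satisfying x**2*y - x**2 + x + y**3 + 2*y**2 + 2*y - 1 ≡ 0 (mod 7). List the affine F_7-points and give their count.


Affine F_7-points: {(1, 2), (1, 5), (3, 0), (3, 1), (3, 4), (4, 5), (5, 0), (5, 2), (5, 3), (6, 4)}; count = 10.

For each of the 49 pairs (x, y) ∈ F_7², evaluate f(x, y) mod 7. Record the zeros.
  x = 0: [0↦6, 1↦4, 2↦5, 3↦1, 4↦5, 5↦2, 6↦5]  zeros at y ∈ ∅
  x = 1: [0↦6, 1↦5, 2↦0, 3↦4, 4↦2, 5↦0, 6↦4]  zeros at y ∈ {2, 5}
  x = 2: [0↦4, 1↦6, 2↦4, 3↦4, 4↦5, 5↦6, 6↦6]  zeros at y ∈ ∅
  x = 3: [0↦0, 1↦0, 2↦3, 3↦1, 4↦0, 5↦6, 6↦4]  zeros at y ∈ {0, 1, 4}
  x = 4: [0↦1, 1↦1, 2↦4, 3↦2, 4↦1, 5↦0, 6↦5]  zeros at y ∈ {5}
  x = 5: [0↦0, 1↦2, 2↦0, 3↦0, 4↦1, 5↦2, 6↦2]  zeros at y ∈ {0, 2, 3}
  x = 6: [0↦4, 1↦3, 2↦5, 3↦2, 4↦0, 5↦5, 6↦2]  zeros at y ∈ {4}
Collecting zeros: affine points = {(1, 2), (1, 5), (3, 0), (3, 1), (3, 4), (4, 5), (5, 0), (5, 2), (5, 3), (6, 4)}.
Total count |C(F_7)_aff| = 10.


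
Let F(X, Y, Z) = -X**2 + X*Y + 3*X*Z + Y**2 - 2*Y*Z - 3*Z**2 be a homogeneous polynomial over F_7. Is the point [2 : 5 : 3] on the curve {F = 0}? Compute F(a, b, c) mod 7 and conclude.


F(2,5,3) ≡ 6 (mod 7); P is NOT on the curve.

Evaluate F(2, 5, 3) term-by-term (mod 7).
  -X**2 ↦ -1·4·1·1 = -4
  X*Y ↦ 1·2·5·1 = 10
  3*X*Z ↦ 3·2·1·3 = 18
  Y**2 ↦ 1·1·25·1 = 25
  -2*Y*Z ↦ -2·1·5·3 = -30
  -3*Z**2 ↦ -3·1·1·9 = -27
Sum: F(2, 5, 3) = (-4) + (10) + (18) + (25) + (-30) + (-27) = -8.
Reducing mod 7: -8 ≡ 6 (mod 7).
Since F(a, b, c) ≡ 6 ≠ 0 (mod 7), P does NOT lie on the curve.


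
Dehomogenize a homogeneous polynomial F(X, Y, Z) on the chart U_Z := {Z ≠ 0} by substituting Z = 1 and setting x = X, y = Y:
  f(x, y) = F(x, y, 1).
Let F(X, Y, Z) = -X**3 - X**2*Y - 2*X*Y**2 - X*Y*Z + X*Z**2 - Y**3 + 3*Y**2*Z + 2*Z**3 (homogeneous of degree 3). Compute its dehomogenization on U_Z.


f(x, y) = -x**3 - x**2*y - 2*x*y**2 - x*y + x - y**3 + 3*y**2 + 2

On U_Z we set Z = 1. Each monomial c·X^i·Y^j·Z^k in F becomes c·x^i·y^j·1^k = c·x^i·y^j.
Substituting Z = 1: F(X, Y, 1) = -x**3 - x**2*y - 2*x*y**2 - x*y + x - y**3 + 3*y**2 + 2.
Note: deg(f) ≤ deg(F) = 3; strict inequality happens when F is divisible by Z (lost terms).


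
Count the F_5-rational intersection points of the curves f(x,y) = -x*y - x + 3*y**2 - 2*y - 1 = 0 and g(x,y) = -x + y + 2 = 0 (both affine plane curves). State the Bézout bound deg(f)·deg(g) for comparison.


Common zeros: {(0, 3), (4, 2)}; count = 2; Bézout bound = 2.

deg(f) = 2, deg(g) = 1, so Bézout bound = 2.
Scan x ∈ F_5. For each x, list the y ∈ F_5 with f(x, y) ≡ 0 and those with g(x, y) ≡ 0 (mod 5); the common zeros in that column are the intersection.
  x = 0: f ≡ 0 at y ∈ {1, 3}; g ≡ 0 at y ∈ {3}; common: {3}.
  x = 1: f ≡ 0 at y ∈ ∅; g ≡ 0 at y ∈ {4}; common: ∅.
  x = 2: f ≡ 0 at y ∈ ∅; g ≡ 0 at y ∈ {0}; common: ∅.
  x = 3: f ≡ 0 at y ∈ ∅; g ≡ 0 at y ∈ {1}; common: ∅.
  x = 4: f ≡ 0 at y ∈ {0, 2}; g ≡ 0 at y ∈ {2}; common: {2}.
Collecting: common zeros = {(0, 3), (4, 2)}, so the count is 2.
Comparison with the Bézout bound: 2 ≤ 2 = deg(f)·deg(g), as expected for curves with no common component (the bound is attained).


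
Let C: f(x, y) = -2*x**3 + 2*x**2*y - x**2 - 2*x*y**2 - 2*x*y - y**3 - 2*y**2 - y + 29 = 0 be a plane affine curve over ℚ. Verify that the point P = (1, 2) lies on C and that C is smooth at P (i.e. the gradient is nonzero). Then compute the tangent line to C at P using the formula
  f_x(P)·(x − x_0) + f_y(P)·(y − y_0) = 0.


Tangent line at P: -12*x - 29*y + 70 = 0.

Step 1: f(1, 2) = 0, so P lies on C.
Step 2: partial derivatives
  f_x(x, y) = -6*x**2 + 4*x*y - 2*x - 2*y**2 - 2*y, f_y(x, y) = 2*x**2 - 4*x*y - 2*x - 3*y**2 - 4*y - 1.
  f_x(P) = -12, f_y(P) = -29 (gradient nonzero, so P is smooth).
Step 3: tangent line at P: -12·(x − 1) + -29·(y − 2) = 0.
Expanding: -12*x - 29*y + 70 = 0.


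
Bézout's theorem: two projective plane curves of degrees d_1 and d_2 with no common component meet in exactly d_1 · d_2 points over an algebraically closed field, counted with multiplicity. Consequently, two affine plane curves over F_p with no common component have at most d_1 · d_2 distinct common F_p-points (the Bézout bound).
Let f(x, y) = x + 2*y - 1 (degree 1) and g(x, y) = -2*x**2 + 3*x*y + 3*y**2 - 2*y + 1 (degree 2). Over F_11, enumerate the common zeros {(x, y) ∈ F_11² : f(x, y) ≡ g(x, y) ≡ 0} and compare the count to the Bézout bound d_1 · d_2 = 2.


Common zeros: {(2, 5)}; count = 1; Bézout bound = 2.

deg(f) = 1, deg(g) = 2, so Bézout bound = 2.
Scan x ∈ F_11. For each x, list the y ∈ F_11 with f(x, y) ≡ 0 and those with g(x, y) ≡ 0 (mod 11); the common zeros in that column are the intersection.
  x = 0: f ≡ 0 at y ∈ {6}; g ≡ 0 at y ∈ {3, 5}; common: ∅.
  x = 1: f ≡ 0 at y ∈ {0}; g ≡ 0 at y ∈ ∅; common: ∅.
  x = 2: f ≡ 0 at y ∈ {5}; g ≡ 0 at y ∈ {1, 5}; common: {5}.
  x = 3: f ≡ 0 at y ∈ {10}; g ≡ 0 at y ∈ {8}; common: ∅.
  x = 4: f ≡ 0 at y ∈ {4}; g ≡ 0 at y ∈ ∅; common: ∅.
  x = 5: f ≡ 0 at y ∈ {9}; g ≡ 0 at y ∈ {1, 2}; common: ∅.
  x = 6: f ≡ 0 at y ∈ {3}; g ≡ 0 at y ∈ ∅; common: ∅.
  x = 7: f ≡ 0 at y ∈ {8}; g ≡ 0 at y ∈ ∅; common: ∅.
  x = 8: f ≡ 0 at y ∈ {2}; g ≡ 0 at y ∈ ∅; common: ∅.
  x = 9: f ≡ 0 at y ∈ {7}; g ≡ 0 at y ∈ {2, 8}; common: ∅.
  x = 10: f ≡ 0 at y ∈ {1}; g ≡ 0 at y ∈ {3, 6}; common: ∅.
Collecting: common zeros = {(2, 5)}, so the count is 1.
Comparison with the Bézout bound: 1 ≤ 2 = deg(f)·deg(g), as expected for curves with no common component (the affine F_11-count falls short of the bound because intersections may lie at infinity, over extension fields, or carry multiplicity).


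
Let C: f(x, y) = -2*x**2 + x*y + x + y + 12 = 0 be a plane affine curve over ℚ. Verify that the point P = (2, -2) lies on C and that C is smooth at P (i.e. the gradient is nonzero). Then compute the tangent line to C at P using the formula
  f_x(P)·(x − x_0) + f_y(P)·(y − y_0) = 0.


Tangent line at P: -9*x + 3*y + 24 = 0.

Step 1: f(2, -2) = 0, so P lies on C.
Step 2: partial derivatives
  f_x(x, y) = -4*x + y + 1, f_y(x, y) = x + 1.
  f_x(P) = -9, f_y(P) = 3 (gradient nonzero, so P is smooth).
Step 3: tangent line at P: -9·(x − 2) + 3·(y − -2) = 0.
Expanding: -9*x + 3*y + 24 = 0.


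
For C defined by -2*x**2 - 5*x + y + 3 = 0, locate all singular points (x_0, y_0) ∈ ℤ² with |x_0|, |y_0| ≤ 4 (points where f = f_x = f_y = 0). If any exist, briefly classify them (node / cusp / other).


No singular points in the scanned grid; C is smooth there.

Compute partial derivatives:
  f_x = -4*x - 5.
  f_y = 1.
f_y = 1 is a nonzero constant, so f_y never vanishes: no point (x, y) can satisfy f = f_x = f_y = 0. In particular no (x, y) ∈ {−4, ..., 4}² is singular; the curve is smooth.


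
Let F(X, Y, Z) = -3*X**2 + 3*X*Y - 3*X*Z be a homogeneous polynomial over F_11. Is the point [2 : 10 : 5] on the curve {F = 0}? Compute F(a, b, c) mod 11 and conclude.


F(2,10,5) ≡ 7 (mod 11); P is NOT on the curve.

Evaluate F(2, 10, 5) term-by-term (mod 11).
  -3*X**2 ↦ -3·4·1·1 = -12
  3*X*Y ↦ 3·2·10·1 = 60
  -3*X*Z ↦ -3·2·1·5 = -30
Sum: F(2, 10, 5) = (-12) + (60) + (-30) = 18.
Reducing mod 11: 18 ≡ 7 (mod 11).
Since F(a, b, c) ≡ 7 ≠ 0 (mod 11), P does NOT lie on the curve.


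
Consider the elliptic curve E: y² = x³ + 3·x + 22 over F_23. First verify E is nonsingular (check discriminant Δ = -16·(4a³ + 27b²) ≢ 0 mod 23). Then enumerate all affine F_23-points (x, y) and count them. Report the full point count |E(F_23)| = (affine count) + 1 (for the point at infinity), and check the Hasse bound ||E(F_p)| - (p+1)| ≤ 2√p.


Affine points = {(1, 7), (1, 16), (2, 6), (2, 17), (3, 9), (3, 14), (4, 11), (4, 12), (5, 1), (5, 22), (6, 7), (6, 16), (7, 8), (7, 15), (8, 11), (8, 12), (11, 11), (11, 12), (13, 2), (13, 21), (14, 5), (14, 18), (16, 7), (16, 16), (17, 8), (17, 15), (20, 3), (20, 20), (21, 10), (21, 13), (22, 8), (22, 15)}; affine count = 32; |E(F_23)| = 33.

Discriminant check: Δ ∝ 4a³ + 27b² = 4·3³ + 27·22² = 4·27 + 27·484 ≡ 20 (mod 23). Nonzero ⇒ E is nonsingular.
For each x ∈ F_23, compute rhs = x³ + 3·x + 22 mod 23, then count y ∈ F_23 with y² ≡ rhs.
  x = 0: rhs = 22, matching y values: none (0 points).
  x = 1: rhs = 3, matching y values: 7, 16 (2 points).
  x = 2: rhs = 13, matching y values: 6, 17 (2 points).
  x = 3: rhs = 12, matching y values: 9, 14 (2 points).
  x = 4: rhs = 6, matching y values: 11, 12 (2 points).
  x = 5: rhs = 1, matching y values: 1, 22 (2 points).
  x = 6: rhs = 3, matching y values: 7, 16 (2 points).
  x = 7: rhs = 18, matching y values: 8, 15 (2 points).
  x = 8: rhs = 6, matching y values: 11, 12 (2 points).
  x = 9: rhs = 19, matching y values: none (0 points).
  x = 10: rhs = 17, matching y values: none (0 points).
  x = 11: rhs = 6, matching y values: 11, 12 (2 points).
  x = 12: rhs = 15, matching y values: none (0 points).
  x = 13: rhs = 4, matching y values: 2, 21 (2 points).
  x = 14: rhs = 2, matching y values: 5, 18 (2 points).
  x = 15: rhs = 15, matching y values: none (0 points).
  x = 16: rhs = 3, matching y values: 7, 16 (2 points).
  x = 17: rhs = 18, matching y values: 8, 15 (2 points).
  x = 18: rhs = 20, matching y values: none (0 points).
  x = 19: rhs = 15, matching y values: none (0 points).
  x = 20: rhs = 9, matching y values: 3, 20 (2 points).
  x = 21: rhs = 8, matching y values: 10, 13 (2 points).
  x = 22: rhs = 18, matching y values: 8, 15 (2 points).
Total affine count: 32.
Full point count |E(F_23)| = 32 + 1 = 33.
Hasse bound: |33 − (23+1)| = |9| = 9 ≤ 2√23 ≈ 9.5917 ✓.


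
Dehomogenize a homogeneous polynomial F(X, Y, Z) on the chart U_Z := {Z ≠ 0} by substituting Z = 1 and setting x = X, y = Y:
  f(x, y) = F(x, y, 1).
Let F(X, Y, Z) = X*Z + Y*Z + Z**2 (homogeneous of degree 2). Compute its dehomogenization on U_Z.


f(x, y) = x + y + 1

On U_Z we set Z = 1. Each monomial c·X^i·Y^j·Z^k in F becomes c·x^i·y^j·1^k = c·x^i·y^j.
Substituting Z = 1: F(X, Y, 1) = x + y + 1.
Note: deg(f) ≤ deg(F) = 2; strict inequality happens when F is divisible by Z (lost terms).


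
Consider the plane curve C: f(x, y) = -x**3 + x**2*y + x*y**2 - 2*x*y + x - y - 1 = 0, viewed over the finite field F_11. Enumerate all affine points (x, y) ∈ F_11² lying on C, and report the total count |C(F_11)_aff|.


Affine F_11-points: {(0, 10), (5, 0), (5, 6), (6, 3), (6, 6), (9, 2), (9, 7), (10, 1)}; count = 8.

For each of the 121 pairs (x, y) ∈ F_11², evaluate f(x, y) mod 11. Record the zeros.
  x = 0: [0↦10, 1↦9, 2↦8, 3↦7, 4↦6, 5↦5, 6↦4, 7↦3, 8↦2, 9↦1, 10↦0]  zeros at y ∈ {10}
  x = 1: [0↦10, 1↦9, 2↦10, 3↦2, 4↦7, 5↦3, 6↦1, 7↦1, 8↦3, 9↦7, 10↦2]  zeros at y ∈ ∅
  x = 2: [0↦4, 1↦5, 2↦10, 3↦8, 4↦10, 5↦5, 6↦4, 7↦7, 8↦3, 9↦3, 10↦7]  zeros at y ∈ ∅
  x = 3: [0↦8, 1↦2, 2↦2, 3↦8, 4↦9, 5↦5, 6↦7, 7↦4, 8↦7, 9↦5, 10↦9]  zeros at y ∈ ∅
  x = 4: [0↦5, 1↦5, 2↦2, 3↦7, 4↦9, 5↦8, 6↦4, 7↦8, 8↦9, 9↦7, 10↦2]  zeros at y ∈ ∅
  x = 5: [0↦0, 1↦8, 2↦4, 3↦10, 4↦4, 5↦8, 6↦0, 7↦2, 8↦3, 9↦3, 10↦2]  zeros at y ∈ {0, 6}
  x = 6: [0↦9, 1↦5, 2↦2, 3↦0, 4↦10, 5↦10, 6↦0, 7↦2, 8↦5, 9↦9, 10↦3]  zeros at y ∈ {3, 6}
  x = 7: [0↦4, 1↦1, 2↦1, 3↦4, 4↦10, 5↦8, 6↦9, 7↦2, 8↦9, 9↦8, 10↦10]  zeros at y ∈ ∅
  x = 8: [0↦1, 1↦1, 2↦6, 3↦5, 4↦9, 5↦7, 6↦10, 7↦7, 8↦9, 9↦5, 10↦6]  zeros at y ∈ ∅
  x = 9: [0↦5, 1↦10, 2↦0, 3↦8, 4↦1, 5↦1, 6↦8, 7↦0, 8↦10, 9↦5, 10↦7]  zeros at y ∈ {2, 7}
  x = 10: [0↦10, 1↦0, 2↦10, 3↦7, 4↦2, 5↦6, 6↦8, 7↦8, 8↦6, 9↦2, 10↦7]  zeros at y ∈ {1}
Collecting zeros: affine points = {(0, 10), (5, 0), (5, 6), (6, 3), (6, 6), (9, 2), (9, 7), (10, 1)}.
Total count |C(F_11)_aff| = 8.


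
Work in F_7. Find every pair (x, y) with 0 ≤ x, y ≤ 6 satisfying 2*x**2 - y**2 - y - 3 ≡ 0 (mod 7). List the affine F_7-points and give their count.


Affine F_7-points: {(1, 2), (1, 4), (2, 3), (5, 3), (6, 2), (6, 4)}; count = 6.

For each of the 49 pairs (x, y) ∈ F_7², evaluate f(x, y) mod 7. Record the zeros.
  x = 0: [0↦4, 1↦2, 2↦5, 3↦6, 4↦5, 5↦2, 6↦4]  zeros at y ∈ ∅
  x = 1: [0↦6, 1↦4, 2↦0, 3↦1, 4↦0, 5↦4, 6↦6]  zeros at y ∈ {2, 4}
  x = 2: [0↦5, 1↦3, 2↦6, 3↦0, 4↦6, 5↦3, 6↦5]  zeros at y ∈ {3}
  x = 3: [0↦1, 1↦6, 2↦2, 3↦3, 4↦2, 5↦6, 6↦1]  zeros at y ∈ ∅
  x = 4: [0↦1, 1↦6, 2↦2, 3↦3, 4↦2, 5↦6, 6↦1]  zeros at y ∈ ∅
  x = 5: [0↦5, 1↦3, 2↦6, 3↦0, 4↦6, 5↦3, 6↦5]  zeros at y ∈ {3}
  x = 6: [0↦6, 1↦4, 2↦0, 3↦1, 4↦0, 5↦4, 6↦6]  zeros at y ∈ {2, 4}
Collecting zeros: affine points = {(1, 2), (1, 4), (2, 3), (5, 3), (6, 2), (6, 4)}.
Total count |C(F_7)_aff| = 6.


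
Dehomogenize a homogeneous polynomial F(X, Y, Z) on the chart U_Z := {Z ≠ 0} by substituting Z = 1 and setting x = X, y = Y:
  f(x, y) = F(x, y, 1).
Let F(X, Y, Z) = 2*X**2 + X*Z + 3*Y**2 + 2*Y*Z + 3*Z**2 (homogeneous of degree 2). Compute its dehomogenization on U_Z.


f(x, y) = 2*x**2 + x + 3*y**2 + 2*y + 3

On U_Z we set Z = 1. Each monomial c·X^i·Y^j·Z^k in F becomes c·x^i·y^j·1^k = c·x^i·y^j.
Substituting Z = 1: F(X, Y, 1) = 2*x**2 + x + 3*y**2 + 2*y + 3.
Note: deg(f) ≤ deg(F) = 2; strict inequality happens when F is divisible by Z (lost terms).


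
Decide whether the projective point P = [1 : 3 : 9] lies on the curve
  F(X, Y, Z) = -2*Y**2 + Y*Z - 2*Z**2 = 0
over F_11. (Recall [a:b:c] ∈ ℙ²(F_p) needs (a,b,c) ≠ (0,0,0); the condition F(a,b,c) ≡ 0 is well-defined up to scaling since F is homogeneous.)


F(1,3,9) ≡ 1 (mod 11); P is NOT on the curve.

Evaluate F(1, 3, 9) term-by-term (mod 11).
  -2*Y**2 ↦ -2·1·9·1 = -18
  Y*Z ↦ 1·1·3·9 = 27
  -2*Z**2 ↦ -2·1·1·81 = -162
Sum: F(1, 3, 9) = (-18) + (27) + (-162) = -153.
Reducing mod 11: -153 ≡ 1 (mod 11).
Since F(a, b, c) ≡ 1 ≠ 0 (mod 11), P does NOT lie on the curve.


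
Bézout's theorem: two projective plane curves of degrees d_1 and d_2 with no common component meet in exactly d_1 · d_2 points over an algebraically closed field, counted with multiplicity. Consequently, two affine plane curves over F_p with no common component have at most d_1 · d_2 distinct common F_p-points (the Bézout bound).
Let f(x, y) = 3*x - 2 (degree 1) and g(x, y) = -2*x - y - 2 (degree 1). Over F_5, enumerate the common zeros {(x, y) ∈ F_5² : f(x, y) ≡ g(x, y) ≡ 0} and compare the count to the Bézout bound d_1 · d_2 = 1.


Common zeros: {(4, 0)}; count = 1; Bézout bound = 1.

deg(f) = 1, deg(g) = 1, so Bézout bound = 1.
Scan x ∈ F_5. For each x, list the y ∈ F_5 with f(x, y) ≡ 0 and those with g(x, y) ≡ 0 (mod 5); the common zeros in that column are the intersection.
  x = 0: f ≡ 0 at y ∈ ∅; g ≡ 0 at y ∈ {3}; common: ∅.
  x = 1: f ≡ 0 at y ∈ ∅; g ≡ 0 at y ∈ {1}; common: ∅.
  x = 2: f ≡ 0 at y ∈ ∅; g ≡ 0 at y ∈ {4}; common: ∅.
  x = 3: f ≡ 0 at y ∈ ∅; g ≡ 0 at y ∈ {2}; common: ∅.
  x = 4: f ≡ 0 at y ∈ {0, 1, 2, 3, 4}; g ≡ 0 at y ∈ {0}; common: {0}.
Collecting: common zeros = {(4, 0)}, so the count is 1.
Comparison with the Bézout bound: 1 ≤ 1 = deg(f)·deg(g), as expected for curves with no common component (the bound is attained).


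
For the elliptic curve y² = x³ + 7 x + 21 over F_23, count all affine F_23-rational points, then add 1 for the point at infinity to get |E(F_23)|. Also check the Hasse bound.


Affine points = {(1, 11), (1, 12), (3, 0), (6, 7), (6, 16), (9, 10), (9, 13), (11, 7), (11, 16), (12, 4), (12, 19), (13, 3), (13, 20), (17, 4), (17, 19), (22, 6), (22, 17)}; affine count = 17; |E(F_23)| = 18.

Discriminant check: Δ ∝ 4a³ + 27b² = 4·7³ + 27·21² = 4·343 + 27·441 ≡ 8 (mod 23). Nonzero ⇒ E is nonsingular.
For each x ∈ F_23, compute rhs = x³ + 7·x + 21 mod 23, then count y ∈ F_23 with y² ≡ rhs.
  x = 0: rhs = 21, matching y values: none (0 points).
  x = 1: rhs = 6, matching y values: 11, 12 (2 points).
  x = 2: rhs = 20, matching y values: none (0 points).
  x = 3: rhs = 0, matching y values: 0 (1 points).
  x = 4: rhs = 21, matching y values: none (0 points).
  x = 5: rhs = 20, matching y values: none (0 points).
  x = 6: rhs = 3, matching y values: 7, 16 (2 points).
  x = 7: rhs = 22, matching y values: none (0 points).
  x = 8: rhs = 14, matching y values: none (0 points).
  x = 9: rhs = 8, matching y values: 10, 13 (2 points).
  x = 10: rhs = 10, matching y values: none (0 points).
  x = 11: rhs = 3, matching y values: 7, 16 (2 points).
  x = 12: rhs = 16, matching y values: 4, 19 (2 points).
  x = 13: rhs = 9, matching y values: 3, 20 (2 points).
  x = 14: rhs = 11, matching y values: none (0 points).
  x = 15: rhs = 5, matching y values: none (0 points).
  x = 16: rhs = 20, matching y values: none (0 points).
  x = 17: rhs = 16, matching y values: 4, 19 (2 points).
  x = 18: rhs = 22, matching y values: none (0 points).
  x = 19: rhs = 21, matching y values: none (0 points).
  x = 20: rhs = 19, matching y values: none (0 points).
  x = 21: rhs = 22, matching y values: none (0 points).
  x = 22: rhs = 13, matching y values: 6, 17 (2 points).
Total affine count: 17.
Full point count |E(F_23)| = 17 + 1 = 18.
Hasse bound: |18 − (23+1)| = |-6| = 6 ≤ 2√23 ≈ 9.5917 ✓.


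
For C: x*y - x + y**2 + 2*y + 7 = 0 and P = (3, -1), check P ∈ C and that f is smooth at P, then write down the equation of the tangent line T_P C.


Tangent line at P: -2*x + 3*y + 9 = 0.

Step 1: f(3, -1) = 0, so P lies on C.
Step 2: partial derivatives
  f_x(x, y) = y - 1, f_y(x, y) = x + 2*y + 2.
  f_x(P) = -2, f_y(P) = 3 (gradient nonzero, so P is smooth).
Step 3: tangent line at P: -2·(x − 3) + 3·(y − -1) = 0.
Expanding: -2*x + 3*y + 9 = 0.


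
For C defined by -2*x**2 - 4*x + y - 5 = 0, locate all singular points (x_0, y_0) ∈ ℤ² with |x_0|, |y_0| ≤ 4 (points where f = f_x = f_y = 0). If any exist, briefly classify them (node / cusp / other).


No singular points in the scanned grid; C is smooth there.

Compute partial derivatives:
  f_x = -4*x - 4.
  f_y = 1.
f_y = 1 is a nonzero constant, so f_y never vanishes: no point (x, y) can satisfy f = f_x = f_y = 0. In particular no (x, y) ∈ {−4, ..., 4}² is singular; the curve is smooth.


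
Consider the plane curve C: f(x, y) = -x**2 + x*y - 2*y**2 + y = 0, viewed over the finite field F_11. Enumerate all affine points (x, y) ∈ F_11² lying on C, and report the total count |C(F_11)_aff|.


Affine F_11-points: {(0, 0), (0, 6), (5, 4), (5, 10), (6, 3), (6, 6), (8, 3), (8, 7), (10, 4), (10, 7)}; count = 10.

For each of the 121 pairs (x, y) ∈ F_11², evaluate f(x, y) mod 11. Record the zeros.
  x = 0: [0↦0, 1↦10, 2↦5, 3↦7, 4↦5, 5↦10, 6↦0, 7↦8, 8↦1, 9↦1, 10↦8]  zeros at y ∈ {0, 6}
  x = 1: [0↦10, 1↦10, 2↦6, 3↦9, 4↦8, 5↦3, 6↦5, 7↦3, 8↦8, 9↦9, 10↦6]  zeros at y ∈ ∅
  x = 2: [0↦7, 1↦8, 2↦5, 3↦9, 4↦9, 5↦5, 6↦8, 7↦7, 8↦2, 9↦4, 10↦2]  zeros at y ∈ ∅
  x = 3: [0↦2, 1↦4, 2↦2, 3↦7, 4↦8, 5↦5, 6↦9, 7↦9, 8↦5, 9↦8, 10↦7]  zeros at y ∈ ∅
  x = 4: [0↦6, 1↦9, 2↦8, 3↦3, 4↦5, 5↦3, 6↦8, 7↦9, 8↦6, 9↦10, 10↦10]  zeros at y ∈ ∅
  x = 5: [0↦8, 1↦1, 2↦1, 3↦8, 4↦0, 5↦10, 6↦5, 7↦7, 8↦5, 9↦10, 10↦0]  zeros at y ∈ {4, 10}
  x = 6: [0↦8, 1↦2, 2↦3, 3↦0, 4↦4, 5↦4, 6↦0, 7↦3, 8↦2, 9↦8, 10↦10]  zeros at y ∈ {3, 6}
  x = 7: [0↦6, 1↦1, 2↦3, 3↦1, 4↦6, 5↦7, 6↦4, 7↦8, 8↦8, 9↦4, 10↦7]  zeros at y ∈ ∅
  x = 8: [0↦2, 1↦9, 2↦1, 3↦0, 4↦6, 5↦8, 6↦6, 7↦0, 8↦1, 9↦9, 10↦2]  zeros at y ∈ {3, 7}
  x = 9: [0↦7, 1↦4, 2↦8, 3↦8, 4↦4, 5↦7, 6↦6, 7↦1, 8↦3, 9↦1, 10↦6]  zeros at y ∈ ∅
  x = 10: [0↦10, 1↦8, 2↦2, 3↦3, 4↦0, 5↦4, 6↦4, 7↦0, 8↦3, 9↦2, 10↦8]  zeros at y ∈ {4, 7}
Collecting zeros: affine points = {(0, 0), (0, 6), (5, 4), (5, 10), (6, 3), (6, 6), (8, 3), (8, 7), (10, 4), (10, 7)}.
Total count |C(F_11)_aff| = 10.


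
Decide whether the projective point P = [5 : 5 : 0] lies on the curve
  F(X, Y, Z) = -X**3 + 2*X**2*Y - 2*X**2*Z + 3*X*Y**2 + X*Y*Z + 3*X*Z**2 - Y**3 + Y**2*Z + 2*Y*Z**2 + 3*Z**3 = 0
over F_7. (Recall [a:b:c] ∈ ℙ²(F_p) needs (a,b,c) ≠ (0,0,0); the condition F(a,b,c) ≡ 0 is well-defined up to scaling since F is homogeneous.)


F(5,5,0) ≡ 4 (mod 7); P is NOT on the curve.

Evaluate F(5, 5, 0) term-by-term (mod 7).
  -X**3 ↦ -1·125·1·1 = -125
  2*X**2*Y ↦ 2·25·5·1 = 250
  -2*X**2*Z ↦ -2·25·1·0 = 0
  3*X*Y**2 ↦ 3·5·25·1 = 375
  X*Y*Z ↦ 1·5·5·0 = 0
  3*X*Z**2 ↦ 3·5·1·0 = 0
  -Y**3 ↦ -1·1·125·1 = -125
  Y**2*Z ↦ 1·1·25·0 = 0
  2*Y*Z**2 ↦ 2·1·5·0 = 0
  3*Z**3 ↦ 3·1·1·0 = 0
Sum: F(5, 5, 0) = (-125) + (250) + (0) + (375) + (0) + (0) + (-125) + (0) + (0) + (0) = 375.
Reducing mod 7: 375 ≡ 4 (mod 7).
Since F(a, b, c) ≡ 4 ≠ 0 (mod 7), P does NOT lie on the curve.


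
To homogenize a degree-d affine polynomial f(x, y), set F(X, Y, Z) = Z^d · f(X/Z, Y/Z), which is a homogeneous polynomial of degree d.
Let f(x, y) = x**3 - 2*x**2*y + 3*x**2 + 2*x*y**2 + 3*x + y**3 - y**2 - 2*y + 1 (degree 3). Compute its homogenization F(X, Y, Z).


F(X, Y, Z) = X**3 - 2*X**2*Y + 3*X**2*Z + 2*X*Y**2 + 3*X*Z**2 + Y**3 - Y**2*Z - 2*Y*Z**2 + Z**3

deg(f) = 3.
Substitute x = X/Z, y = Y/Z into f, then multiply by Z^3.
  monomial 1·x^3·y^0 ↦ 1·X^3·Y^0·Z^0.
  monomial -2·x^2·y^1 ↦ -2·X^2·Y^1·Z^0.
  monomial 3·x^2·y^0 ↦ 3·X^2·Y^0·Z^1.
  monomial 2·x^1·y^2 ↦ 2·X^1·Y^2·Z^0.
  monomial 3·x^1·y^0 ↦ 3·X^1·Y^0·Z^2.
  monomial 1·x^0·y^3 ↦ 1·X^0·Y^3·Z^0.
  monomial -1·x^0·y^2 ↦ -1·X^0·Y^2·Z^1.
  monomial -2·x^0·y^1 ↦ -2·X^0·Y^1·Z^2.
  monomial 1·x^0·y^0 ↦ 1·X^0·Y^0·Z^3.
Collecting: F(X, Y, Z) = X**3 - 2*X**2*Y + 3*X**2*Z + 2*X*Y**2 + 3*X*Z**2 + Y**3 - Y**2*Z - 2*Y*Z**2 + Z**3.


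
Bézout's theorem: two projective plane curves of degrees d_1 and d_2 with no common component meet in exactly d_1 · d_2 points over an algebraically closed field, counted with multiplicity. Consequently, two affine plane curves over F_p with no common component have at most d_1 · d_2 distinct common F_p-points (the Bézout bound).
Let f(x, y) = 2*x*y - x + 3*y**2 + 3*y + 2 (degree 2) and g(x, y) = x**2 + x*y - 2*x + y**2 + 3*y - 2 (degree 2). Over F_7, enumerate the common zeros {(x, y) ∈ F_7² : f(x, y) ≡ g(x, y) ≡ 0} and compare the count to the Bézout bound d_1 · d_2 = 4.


Common zeros: {(3, 5)}; count = 1; Bézout bound = 4.

deg(f) = 2, deg(g) = 2, so Bézout bound = 4.
Scan x ∈ F_7. For each x, list the y ∈ F_7 with f(x, y) ≡ 0 and those with g(x, y) ≡ 0 (mod 7); the common zeros in that column are the intersection.
  x = 0: f ≡ 0 at y ∈ ∅; g ≡ 0 at y ∈ ∅; common: ∅.
  x = 1: f ≡ 0 at y ∈ ∅; g ≡ 0 at y ∈ {5}; common: ∅.
  x = 2: f ≡ 0 at y ∈ {0}; g ≡ 0 at y ∈ ∅; common: ∅.
  x = 3: f ≡ 0 at y ∈ {5, 6}; g ≡ 0 at y ∈ {3, 5}; common: {5}.
  x = 4: f ≡ 0 at y ∈ ∅; g ≡ 0 at y ∈ {1, 6}; common: ∅.
  x = 5: f ≡ 0 at y ∈ {2, 3}; g ≡ 0 at y ∈ ∅; common: ∅.
  x = 6: f ≡ 0 at y ∈ {1}; g ≡ 0 at y ∈ {6}; common: ∅.
Collecting: common zeros = {(3, 5)}, so the count is 1.
Comparison with the Bézout bound: 1 ≤ 4 = deg(f)·deg(g), as expected for curves with no common component (the affine F_7-count falls short of the bound because intersections may lie at infinity, over extension fields, or carry multiplicity).


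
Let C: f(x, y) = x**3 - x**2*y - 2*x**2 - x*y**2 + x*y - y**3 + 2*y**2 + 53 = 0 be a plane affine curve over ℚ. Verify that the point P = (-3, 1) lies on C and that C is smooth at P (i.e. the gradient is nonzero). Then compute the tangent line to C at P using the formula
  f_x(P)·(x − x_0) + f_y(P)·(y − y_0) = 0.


Tangent line at P: 45*x - 5*y + 140 = 0.

Step 1: f(-3, 1) = 0, so P lies on C.
Step 2: partial derivatives
  f_x(x, y) = 3*x**2 - 2*x*y - 4*x - y**2 + y, f_y(x, y) = -x**2 - 2*x*y + x - 3*y**2 + 4*y.
  f_x(P) = 45, f_y(P) = -5 (gradient nonzero, so P is smooth).
Step 3: tangent line at P: 45·(x − -3) + -5·(y − 1) = 0.
Expanding: 45*x - 5*y + 140 = 0.


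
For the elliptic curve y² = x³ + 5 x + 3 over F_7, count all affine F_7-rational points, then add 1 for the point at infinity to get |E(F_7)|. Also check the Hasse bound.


Affine points = {(1, 3), (1, 4), (2, 0), (6, 2), (6, 5)}; affine count = 5; |E(F_7)| = 6.

Discriminant check: Δ ∝ 4a³ + 27b² = 4·5³ + 27·3² = 4·125 + 27·9 ≡ 1 (mod 7). Nonzero ⇒ E is nonsingular.
For each x ∈ F_7, compute rhs = x³ + 5·x + 3 mod 7, then count y ∈ F_7 with y² ≡ rhs.
  x = 0: rhs = 3, matching y values: none (0 points).
  x = 1: rhs = 2, matching y values: 3, 4 (2 points).
  x = 2: rhs = 0, matching y values: 0 (1 points).
  x = 3: rhs = 3, matching y values: none (0 points).
  x = 4: rhs = 3, matching y values: none (0 points).
  x = 5: rhs = 6, matching y values: none (0 points).
  x = 6: rhs = 4, matching y values: 2, 5 (2 points).
Total affine count: 5.
Full point count |E(F_7)| = 5 + 1 = 6.
Hasse bound: |6 − (7+1)| = |-2| = 2 ≤ 2√7 ≈ 5.2915 ✓.


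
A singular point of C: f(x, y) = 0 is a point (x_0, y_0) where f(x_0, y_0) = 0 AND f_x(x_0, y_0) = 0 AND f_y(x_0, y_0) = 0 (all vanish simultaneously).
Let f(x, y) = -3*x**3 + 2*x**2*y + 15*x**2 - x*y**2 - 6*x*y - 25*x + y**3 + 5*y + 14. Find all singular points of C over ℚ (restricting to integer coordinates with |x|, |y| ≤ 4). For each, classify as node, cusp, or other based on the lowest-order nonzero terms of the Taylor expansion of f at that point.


Singular points: {(2, 1)}; classification: node.

Compute partial derivatives:
  f_x = -9*x**2 + 4*x*y + 30*x - y**2 - 6*y - 25.
  f_y = 2*x**2 - 2*x*y - 6*x + 3*y**2 + 5.
Scan x_0 ∈ {−4, ..., 4}. For each x_0, f_y(x_0, y) is a polynomial in y; find its integer roots y ∈ {−4, ..., 4}, then test f_x and f at those candidates.
  x = -4: f_y(-4, y) = 3*y**2 + 8*y + 61; no integer root y with |y| ≤ 4.
  x = -3: f_y(-3, y) = 3*y**2 + 6*y + 41; no integer root y with |y| ≤ 4.
  x = -2: f_y(-2, y) = 3*y**2 + 4*y + 25; no integer root y with |y| ≤ 4.
  x = -1: f_y(-1, y) = 3*y**2 + 2*y + 13; no integer root y with |y| ≤ 4.
  x = 0: f_y(0, y) = 3*y**2 + 5; no integer root y with |y| ≤ 4.
  x = 1: f_y(1, y) = 3*y**2 - 2*y + 1; no integer root y with |y| ≤ 4.
  x = 2: f_y(2, y) = 3*y**2 - 4*y + 1; vanishes at y ∈ {1}. (2, 1): f_x = 0, f = 0 — SINGULAR.
  x = 3: f_y(3, y) = 3*y**2 - 6*y + 5; no integer root y with |y| ≤ 4.
  x = 4: f_y(4, y) = 3*y**2 - 8*y + 13; no integer root y with |y| ≤ 4.
Only singular point on the grid: (2, 1).
Classify: substitute x = 2 + u, y = 1 + v and expand: f = -3*u**3 + 2*u**2*v - u**2 - u*v**2 + v**3 + v**2.
No constant or linear terms (consistent with a singular point). Quadratic part: -u**2 + v**2. Cubic part: -3*u**3 + 2*u**2*v - u*v**2 + v**3.
The quadratic part v**2 - u**2 = (v − u)(v + u) splits into two distinct linear factors, so there are two distinct tangent lines y − 1 = ±(x − 2) — this is a node (ordinary double point).
Classification: node.


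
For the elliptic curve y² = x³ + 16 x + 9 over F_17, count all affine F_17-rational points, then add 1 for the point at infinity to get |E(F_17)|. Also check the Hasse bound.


Affine points = {(0, 3), (0, 14), (1, 3), (1, 14), (2, 7), (2, 10), (3, 4), (3, 13), (4, 1), (4, 16), (6, 7), (6, 10), (9, 7), (9, 10), (10, 8), (10, 9), (12, 5), (12, 12), (13, 0), (14, 6), (14, 11), (16, 3), (16, 14)}; affine count = 23; |E(F_17)| = 24.

Discriminant check: Δ ∝ 4a³ + 27b² = 4·16³ + 27·9² = 4·4096 + 27·81 ≡ 7 (mod 17). Nonzero ⇒ E is nonsingular.
For each x ∈ F_17, compute rhs = x³ + 16·x + 9 mod 17, then count y ∈ F_17 with y² ≡ rhs.
  x = 0: rhs = 9, matching y values: 3, 14 (2 points).
  x = 1: rhs = 9, matching y values: 3, 14 (2 points).
  x = 2: rhs = 15, matching y values: 7, 10 (2 points).
  x = 3: rhs = 16, matching y values: 4, 13 (2 points).
  x = 4: rhs = 1, matching y values: 1, 16 (2 points).
  x = 5: rhs = 10, matching y values: none (0 points).
  x = 6: rhs = 15, matching y values: 7, 10 (2 points).
  x = 7: rhs = 5, matching y values: none (0 points).
  x = 8: rhs = 3, matching y values: none (0 points).
  x = 9: rhs = 15, matching y values: 7, 10 (2 points).
  x = 10: rhs = 13, matching y values: 8, 9 (2 points).
  x = 11: rhs = 3, matching y values: none (0 points).
  x = 12: rhs = 8, matching y values: 5, 12 (2 points).
  x = 13: rhs = 0, matching y values: 0 (1 points).
  x = 14: rhs = 2, matching y values: 6, 11 (2 points).
  x = 15: rhs = 3, matching y values: none (0 points).
  x = 16: rhs = 9, matching y values: 3, 14 (2 points).
Total affine count: 23.
Full point count |E(F_17)| = 23 + 1 = 24.
Hasse bound: |24 − (17+1)| = |6| = 6 ≤ 2√17 ≈ 8.2462 ✓.


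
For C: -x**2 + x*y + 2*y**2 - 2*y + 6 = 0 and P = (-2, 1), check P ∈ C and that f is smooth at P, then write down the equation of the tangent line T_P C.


Tangent line at P: 5*x + 10 = 0.

Step 1: f(-2, 1) = 0, so P lies on C.
Step 2: partial derivatives
  f_x(x, y) = -2*x + y, f_y(x, y) = x + 4*y - 2.
  f_x(P) = 5, f_y(P) = 0 (gradient nonzero, so P is smooth).
Step 3: tangent line at P: 5·(x − -2) + 0·(y − 1) = 0.
Expanding: 5*x + 10 = 0.
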